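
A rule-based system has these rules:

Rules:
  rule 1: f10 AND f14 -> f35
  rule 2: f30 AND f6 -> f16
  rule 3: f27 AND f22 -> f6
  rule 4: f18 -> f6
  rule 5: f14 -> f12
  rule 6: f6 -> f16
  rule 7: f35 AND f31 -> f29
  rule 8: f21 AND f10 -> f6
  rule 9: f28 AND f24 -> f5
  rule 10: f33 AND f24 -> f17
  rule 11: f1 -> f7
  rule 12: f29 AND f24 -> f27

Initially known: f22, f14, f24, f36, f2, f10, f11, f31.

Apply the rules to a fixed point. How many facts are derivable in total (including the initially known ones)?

Round 1 fires rule 1, rule 5, giving f35, f12.
Round 2 fires rule 7, giving f29.
Round 3 fires rule 12, giving f27.
Round 4 fires rule 3, giving f6.
Round 5 fires rule 6, giving f16.
Closure: {f10, f11, f12, f14, f16, f2, f22, f24, f27, f29, f31, f35, f36, f6} — 14 facts.

14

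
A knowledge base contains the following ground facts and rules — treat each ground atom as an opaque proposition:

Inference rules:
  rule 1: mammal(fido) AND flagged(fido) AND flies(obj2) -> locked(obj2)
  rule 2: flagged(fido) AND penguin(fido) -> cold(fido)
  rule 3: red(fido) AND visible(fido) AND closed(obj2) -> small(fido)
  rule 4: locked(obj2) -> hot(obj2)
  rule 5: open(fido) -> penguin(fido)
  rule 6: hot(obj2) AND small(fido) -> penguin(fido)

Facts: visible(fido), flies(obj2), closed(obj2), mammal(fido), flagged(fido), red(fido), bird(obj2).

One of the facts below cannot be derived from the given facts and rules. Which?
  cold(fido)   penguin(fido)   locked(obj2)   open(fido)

Round 1 — rule 1, rule 3, derive locked(obj2), small(fido).
Round 2 — rule 4, derive hot(obj2).
Round 3 — rule 6, derive penguin(fido).
Round 4 — rule 2, derive cold(fido).
Derived: cold(fido) (round 4), locked(obj2) (round 1), penguin(fido) (round 3). open(fido) never appears in any round.

open(fido)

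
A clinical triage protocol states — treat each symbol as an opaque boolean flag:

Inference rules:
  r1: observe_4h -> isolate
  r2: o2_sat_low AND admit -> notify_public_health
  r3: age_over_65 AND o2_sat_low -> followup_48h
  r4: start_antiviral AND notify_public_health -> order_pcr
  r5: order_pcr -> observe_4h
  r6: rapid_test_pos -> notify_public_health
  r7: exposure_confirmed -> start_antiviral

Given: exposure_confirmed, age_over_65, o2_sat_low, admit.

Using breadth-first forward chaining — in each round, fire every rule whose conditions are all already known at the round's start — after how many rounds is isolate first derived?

4

Round 1: r2 [o2_sat_low AND admit -> notify_public_health]; r3 [age_over_65 AND o2_sat_low -> followup_48h]; r7 [exposure_confirmed -> start_antiviral]. New: notify_public_health, followup_48h, start_antiviral.
Round 2: r4 [start_antiviral AND notify_public_health -> order_pcr]. New: order_pcr.
Round 3: r5 [order_pcr -> observe_4h]. New: observe_4h.
Round 4: r1 [observe_4h -> isolate]. New: isolate.
isolate first appears in round 4.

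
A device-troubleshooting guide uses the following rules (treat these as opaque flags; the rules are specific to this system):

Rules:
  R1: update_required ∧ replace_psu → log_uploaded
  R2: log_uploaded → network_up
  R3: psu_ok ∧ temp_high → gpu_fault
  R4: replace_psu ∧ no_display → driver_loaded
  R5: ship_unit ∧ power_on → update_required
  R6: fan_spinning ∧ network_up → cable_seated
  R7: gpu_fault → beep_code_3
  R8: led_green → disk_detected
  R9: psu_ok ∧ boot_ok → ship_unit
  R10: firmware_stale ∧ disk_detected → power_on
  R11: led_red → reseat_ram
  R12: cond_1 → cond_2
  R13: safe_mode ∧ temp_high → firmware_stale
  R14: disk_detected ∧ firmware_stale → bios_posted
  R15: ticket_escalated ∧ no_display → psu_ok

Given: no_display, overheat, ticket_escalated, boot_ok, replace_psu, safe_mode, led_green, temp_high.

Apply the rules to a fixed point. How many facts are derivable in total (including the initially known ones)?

Round 1: R4 [replace_psu ∧ no_display → driver_loaded]; R8 [led_green → disk_detected]; R13 [safe_mode ∧ temp_high → firmware_stale]; R15 [ticket_escalated ∧ no_display → psu_ok]. New: driver_loaded, disk_detected, firmware_stale, psu_ok.
Round 2: R3 [psu_ok ∧ temp_high → gpu_fault]; R9 [psu_ok ∧ boot_ok → ship_unit]; R10 [firmware_stale ∧ disk_detected → power_on]; R14 [disk_detected ∧ firmware_stale → bios_posted]. New: gpu_fault, ship_unit, power_on, bios_posted.
Round 3: R5 [ship_unit ∧ power_on → update_required]; R7 [gpu_fault → beep_code_3]. New: update_required, beep_code_3.
Round 4: R1 [update_required ∧ replace_psu → log_uploaded]. New: log_uploaded.
Round 5: R2 [log_uploaded → network_up]. New: network_up.
Closure: {beep_code_3, bios_posted, boot_ok, disk_detected, driver_loaded, firmware_stale, gpu_fault, led_green, log_uploaded, network_up, no_display, overheat, power_on, psu_ok, replace_psu, safe_mode, ship_unit, temp_high, ticket_escalated, update_required} — 20 facts.

20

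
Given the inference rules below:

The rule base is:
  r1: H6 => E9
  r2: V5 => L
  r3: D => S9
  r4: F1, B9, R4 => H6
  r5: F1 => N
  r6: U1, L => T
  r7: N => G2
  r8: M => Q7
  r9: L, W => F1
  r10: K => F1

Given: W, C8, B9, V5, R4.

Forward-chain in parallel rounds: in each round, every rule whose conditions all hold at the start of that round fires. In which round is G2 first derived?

[1] r2 [V5 => L]. ⇒ new: L.
[2] r9 [L, W => F1]. ⇒ new: F1.
[3] r4 [F1, B9, R4 => H6]; r5 [F1 => N]. ⇒ new: H6, N.
[4] r1 [H6 => E9]; r7 [N => G2]. ⇒ new: E9, G2.
G2 first appears in round 4.

4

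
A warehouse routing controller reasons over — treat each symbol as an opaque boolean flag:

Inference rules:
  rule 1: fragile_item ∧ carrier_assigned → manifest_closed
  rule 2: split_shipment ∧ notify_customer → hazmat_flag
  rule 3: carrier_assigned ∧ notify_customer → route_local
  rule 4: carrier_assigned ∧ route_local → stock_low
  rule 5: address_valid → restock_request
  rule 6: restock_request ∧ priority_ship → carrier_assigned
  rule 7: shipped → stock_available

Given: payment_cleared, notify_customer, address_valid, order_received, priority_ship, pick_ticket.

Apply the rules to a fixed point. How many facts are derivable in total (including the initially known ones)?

Round 1: rule 5 [address_valid → restock_request]. New: restock_request.
Round 2: rule 6 [restock_request ∧ priority_ship → carrier_assigned]. New: carrier_assigned.
Round 3: rule 3 [carrier_assigned ∧ notify_customer → route_local]. New: route_local.
Round 4: rule 4 [carrier_assigned ∧ route_local → stock_low]. New: stock_low.
Closure: {address_valid, carrier_assigned, notify_customer, order_received, payment_cleared, pick_ticket, priority_ship, restock_request, route_local, stock_low} — 10 facts.

10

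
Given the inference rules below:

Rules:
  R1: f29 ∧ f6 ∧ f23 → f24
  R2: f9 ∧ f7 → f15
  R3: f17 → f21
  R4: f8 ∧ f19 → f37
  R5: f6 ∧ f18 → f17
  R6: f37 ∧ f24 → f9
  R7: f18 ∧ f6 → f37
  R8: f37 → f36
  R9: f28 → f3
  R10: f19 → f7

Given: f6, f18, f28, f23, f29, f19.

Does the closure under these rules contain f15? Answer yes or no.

Round 1: R1 [f29 ∧ f6 ∧ f23 → f24]; R5 [f6 ∧ f18 → f17]; R7 [f18 ∧ f6 → f37]; R9 [f28 → f3]; R10 [f19 → f7]. New: f24, f17, f37, f3, f7.
Round 2: R3 [f17 → f21]; R6 [f37 ∧ f24 → f9]; R8 [f37 → f36]. New: f21, f9, f36.
Round 3: R2 [f9 ∧ f7 → f15]. New: f15.
f15 appears in round 3, so it is derivable.

yes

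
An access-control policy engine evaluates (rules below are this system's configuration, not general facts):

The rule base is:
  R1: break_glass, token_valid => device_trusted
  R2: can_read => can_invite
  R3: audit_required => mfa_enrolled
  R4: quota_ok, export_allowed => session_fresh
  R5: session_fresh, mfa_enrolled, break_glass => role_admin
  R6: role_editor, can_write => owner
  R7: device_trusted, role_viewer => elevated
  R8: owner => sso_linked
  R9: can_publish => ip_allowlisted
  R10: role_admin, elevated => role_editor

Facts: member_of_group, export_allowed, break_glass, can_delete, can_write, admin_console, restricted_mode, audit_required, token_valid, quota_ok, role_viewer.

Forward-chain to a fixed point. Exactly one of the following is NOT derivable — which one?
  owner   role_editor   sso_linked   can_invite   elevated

can_invite

Round 1 fires R1, R3, R4, giving device_trusted, mfa_enrolled, session_fresh.
Round 2 fires R5, R7, giving role_admin, elevated.
Round 3 fires R10, giving role_editor.
Round 4 fires R6, giving owner.
Round 5 fires R8, giving sso_linked.
Derived: role_editor (round 3), elevated (round 2), sso_linked (round 5), owner (round 4). can_invite never appears in any round.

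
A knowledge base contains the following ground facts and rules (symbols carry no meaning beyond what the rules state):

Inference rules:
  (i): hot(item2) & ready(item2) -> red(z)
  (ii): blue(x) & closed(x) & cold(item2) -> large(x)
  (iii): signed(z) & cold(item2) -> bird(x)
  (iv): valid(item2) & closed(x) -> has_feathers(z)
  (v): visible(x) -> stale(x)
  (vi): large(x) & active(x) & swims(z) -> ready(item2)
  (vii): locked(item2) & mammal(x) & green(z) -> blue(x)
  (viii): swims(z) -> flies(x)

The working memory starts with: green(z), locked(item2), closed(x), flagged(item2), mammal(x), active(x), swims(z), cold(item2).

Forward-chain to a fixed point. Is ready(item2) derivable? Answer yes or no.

Round 1 fires (vii), (viii), giving blue(x), flies(x).
Round 2 fires (ii), giving large(x).
Round 3 fires (vi), giving ready(item2).
ready(item2) appears in round 3, so it is derivable.

yes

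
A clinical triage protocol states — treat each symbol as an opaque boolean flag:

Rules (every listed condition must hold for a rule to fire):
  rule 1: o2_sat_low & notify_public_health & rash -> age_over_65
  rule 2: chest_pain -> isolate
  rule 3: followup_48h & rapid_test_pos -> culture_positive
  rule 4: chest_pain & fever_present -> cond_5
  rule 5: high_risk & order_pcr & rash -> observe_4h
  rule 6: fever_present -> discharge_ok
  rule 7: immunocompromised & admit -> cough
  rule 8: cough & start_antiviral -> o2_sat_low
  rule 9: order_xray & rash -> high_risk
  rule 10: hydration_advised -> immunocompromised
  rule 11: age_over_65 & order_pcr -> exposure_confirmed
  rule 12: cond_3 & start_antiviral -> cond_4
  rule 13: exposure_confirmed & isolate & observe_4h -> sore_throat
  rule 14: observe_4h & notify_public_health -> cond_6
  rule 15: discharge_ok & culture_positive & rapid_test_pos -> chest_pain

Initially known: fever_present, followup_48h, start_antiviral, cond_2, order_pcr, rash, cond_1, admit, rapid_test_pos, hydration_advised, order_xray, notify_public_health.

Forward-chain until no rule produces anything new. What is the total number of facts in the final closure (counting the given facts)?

26

Round 1 fires rule 3, rule 6, rule 9, rule 10, giving culture_positive, discharge_ok, high_risk, immunocompromised.
Round 2 fires rule 5, rule 7, rule 15, giving observe_4h, cough, chest_pain.
Round 3 fires rule 2, rule 4, rule 8, rule 14, giving isolate, cond_5, o2_sat_low, cond_6.
Round 4 fires rule 1, giving age_over_65.
Round 5 fires rule 11, giving exposure_confirmed.
Round 6 fires rule 13, giving sore_throat.
Closure: {admit, age_over_65, chest_pain, cond_1, cond_2, cond_5, cond_6, cough, culture_positive, discharge_ok, exposure_confirmed, fever_present, followup_48h, high_risk, hydration_advised, immunocompromised, isolate, notify_public_health, o2_sat_low, observe_4h, order_pcr, order_xray, rapid_test_pos, rash, sore_throat, start_antiviral} — 26 facts.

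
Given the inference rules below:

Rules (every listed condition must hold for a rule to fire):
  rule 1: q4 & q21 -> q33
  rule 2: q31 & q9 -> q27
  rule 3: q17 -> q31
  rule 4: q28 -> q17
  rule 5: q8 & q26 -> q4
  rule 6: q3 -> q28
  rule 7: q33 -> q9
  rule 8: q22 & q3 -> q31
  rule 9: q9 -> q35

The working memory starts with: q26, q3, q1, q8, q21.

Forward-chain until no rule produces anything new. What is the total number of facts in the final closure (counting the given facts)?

Round 1 — rule 5, rule 6, derive q4, q28.
Round 2 — rule 1, rule 4, derive q33, q17.
Round 3 — rule 3, rule 7, derive q31, q9.
Round 4 — rule 2, rule 9, derive q27, q35.
Closure: {q1, q17, q21, q26, q27, q28, q3, q31, q33, q35, q4, q8, q9} — 13 facts.

13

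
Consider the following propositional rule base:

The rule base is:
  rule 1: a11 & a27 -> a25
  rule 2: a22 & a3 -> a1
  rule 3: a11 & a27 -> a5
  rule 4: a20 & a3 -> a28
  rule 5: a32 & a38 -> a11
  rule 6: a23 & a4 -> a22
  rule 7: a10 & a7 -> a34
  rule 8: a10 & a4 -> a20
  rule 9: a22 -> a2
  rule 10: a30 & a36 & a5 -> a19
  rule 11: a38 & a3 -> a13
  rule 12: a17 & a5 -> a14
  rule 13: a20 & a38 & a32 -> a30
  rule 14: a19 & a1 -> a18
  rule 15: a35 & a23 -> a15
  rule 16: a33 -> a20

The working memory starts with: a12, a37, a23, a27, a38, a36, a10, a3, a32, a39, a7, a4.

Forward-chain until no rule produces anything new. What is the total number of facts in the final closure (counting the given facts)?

25

Round 1 fires rule 5, rule 6, rule 7, rule 8, rule 11, giving a11, a22, a34, a20, a13.
Round 2 fires rule 1, rule 2, rule 3, rule 4, rule 9, rule 13, giving a25, a1, a5, a28, a2, a30.
Round 3 fires rule 10, giving a19.
Round 4 fires rule 14, giving a18.
Closure: {a1, a10, a11, a12, a13, a18, a19, a2, a20, a22, a23, a25, a27, a28, a3, a30, a32, a34, a36, a37, a38, a39, a4, a5, a7} — 25 facts.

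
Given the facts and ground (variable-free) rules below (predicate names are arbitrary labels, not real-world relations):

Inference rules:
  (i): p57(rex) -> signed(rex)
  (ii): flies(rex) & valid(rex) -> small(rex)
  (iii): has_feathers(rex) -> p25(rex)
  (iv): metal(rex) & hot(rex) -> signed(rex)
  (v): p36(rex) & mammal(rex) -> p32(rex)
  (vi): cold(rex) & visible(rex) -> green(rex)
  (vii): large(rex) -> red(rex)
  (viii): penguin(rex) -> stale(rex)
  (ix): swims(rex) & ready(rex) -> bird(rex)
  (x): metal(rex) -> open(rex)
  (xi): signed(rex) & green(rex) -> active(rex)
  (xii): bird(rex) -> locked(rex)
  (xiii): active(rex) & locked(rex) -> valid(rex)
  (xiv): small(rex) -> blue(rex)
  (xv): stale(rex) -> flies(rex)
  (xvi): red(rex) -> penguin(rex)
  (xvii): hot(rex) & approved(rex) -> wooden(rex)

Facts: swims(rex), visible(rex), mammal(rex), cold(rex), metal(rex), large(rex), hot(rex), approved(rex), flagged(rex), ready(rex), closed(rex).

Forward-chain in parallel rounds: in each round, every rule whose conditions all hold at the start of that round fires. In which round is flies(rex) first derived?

[1] (iv) [metal(rex) & hot(rex) -> signed(rex)]; (vi) [cold(rex) & visible(rex) -> green(rex)]; (vii) [large(rex) -> red(rex)]; (ix) [swims(rex) & ready(rex) -> bird(rex)]; (x) [metal(rex) -> open(rex)]; (xvii) [hot(rex) & approved(rex) -> wooden(rex)]. ⇒ new: signed(rex), green(rex), red(rex), bird(rex), open(rex), wooden(rex).
[2] (xi) [signed(rex) & green(rex) -> active(rex)]; (xii) [bird(rex) -> locked(rex)]; (xvi) [red(rex) -> penguin(rex)]. ⇒ new: active(rex), locked(rex), penguin(rex).
[3] (viii) [penguin(rex) -> stale(rex)]; (xiii) [active(rex) & locked(rex) -> valid(rex)]. ⇒ new: stale(rex), valid(rex).
[4] (xv) [stale(rex) -> flies(rex)]. ⇒ new: flies(rex).
flies(rex) first appears in round 4.

4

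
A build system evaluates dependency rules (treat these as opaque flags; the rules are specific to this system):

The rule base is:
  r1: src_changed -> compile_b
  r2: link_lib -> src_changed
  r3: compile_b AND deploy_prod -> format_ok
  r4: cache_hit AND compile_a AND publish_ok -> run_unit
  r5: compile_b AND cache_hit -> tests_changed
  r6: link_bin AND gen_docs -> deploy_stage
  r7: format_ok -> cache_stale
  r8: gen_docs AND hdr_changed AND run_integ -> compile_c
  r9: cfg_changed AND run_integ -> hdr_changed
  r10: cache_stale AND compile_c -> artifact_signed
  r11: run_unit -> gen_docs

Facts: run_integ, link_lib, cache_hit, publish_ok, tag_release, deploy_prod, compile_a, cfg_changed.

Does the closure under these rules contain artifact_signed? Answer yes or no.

yes

Round 1 — r2, r4, r9, derive src_changed, run_unit, hdr_changed.
Round 2 — r1, r11, derive compile_b, gen_docs.
Round 3 — r3, r5, r8, derive format_ok, tests_changed, compile_c.
Round 4 — r7, derive cache_stale.
Round 5 — r10, derive artifact_signed.
artifact_signed appears in round 5, so it is derivable.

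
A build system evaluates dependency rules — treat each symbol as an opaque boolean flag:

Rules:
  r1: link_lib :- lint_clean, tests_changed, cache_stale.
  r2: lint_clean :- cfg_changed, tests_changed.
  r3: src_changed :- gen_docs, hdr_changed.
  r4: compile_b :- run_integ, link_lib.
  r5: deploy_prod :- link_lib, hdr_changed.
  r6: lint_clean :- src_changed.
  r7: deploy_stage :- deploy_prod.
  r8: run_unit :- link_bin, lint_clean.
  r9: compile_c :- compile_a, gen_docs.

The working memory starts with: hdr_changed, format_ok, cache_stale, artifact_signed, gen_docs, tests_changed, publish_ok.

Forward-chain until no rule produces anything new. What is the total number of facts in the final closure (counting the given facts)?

12

Round 1: r3 [src_changed :- gen_docs, hdr_changed.]. Adds src_changed.
Round 2: r6 [lint_clean :- src_changed.]. Adds lint_clean.
Round 3: r1 [link_lib :- lint_clean, tests_changed, cache_stale.]. Adds link_lib.
Round 4: r5 [deploy_prod :- link_lib, hdr_changed.]. Adds deploy_prod.
Round 5: r7 [deploy_stage :- deploy_prod.]. Adds deploy_stage.
Closure: {artifact_signed, cache_stale, deploy_prod, deploy_stage, format_ok, gen_docs, hdr_changed, link_lib, lint_clean, publish_ok, src_changed, tests_changed} — 12 facts.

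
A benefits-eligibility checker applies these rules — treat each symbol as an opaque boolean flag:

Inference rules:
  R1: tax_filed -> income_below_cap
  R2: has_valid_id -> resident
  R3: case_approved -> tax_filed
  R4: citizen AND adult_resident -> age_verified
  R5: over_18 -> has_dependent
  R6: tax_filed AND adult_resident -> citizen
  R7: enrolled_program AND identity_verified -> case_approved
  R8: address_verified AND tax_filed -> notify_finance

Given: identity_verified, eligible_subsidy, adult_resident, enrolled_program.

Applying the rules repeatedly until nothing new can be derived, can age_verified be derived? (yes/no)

yes

Round 1 fires R7, giving case_approved.
Round 2 fires R3, giving tax_filed.
Round 3 fires R1, R6, giving income_below_cap, citizen.
Round 4 fires R4, giving age_verified.
age_verified appears in round 4, so it is derivable.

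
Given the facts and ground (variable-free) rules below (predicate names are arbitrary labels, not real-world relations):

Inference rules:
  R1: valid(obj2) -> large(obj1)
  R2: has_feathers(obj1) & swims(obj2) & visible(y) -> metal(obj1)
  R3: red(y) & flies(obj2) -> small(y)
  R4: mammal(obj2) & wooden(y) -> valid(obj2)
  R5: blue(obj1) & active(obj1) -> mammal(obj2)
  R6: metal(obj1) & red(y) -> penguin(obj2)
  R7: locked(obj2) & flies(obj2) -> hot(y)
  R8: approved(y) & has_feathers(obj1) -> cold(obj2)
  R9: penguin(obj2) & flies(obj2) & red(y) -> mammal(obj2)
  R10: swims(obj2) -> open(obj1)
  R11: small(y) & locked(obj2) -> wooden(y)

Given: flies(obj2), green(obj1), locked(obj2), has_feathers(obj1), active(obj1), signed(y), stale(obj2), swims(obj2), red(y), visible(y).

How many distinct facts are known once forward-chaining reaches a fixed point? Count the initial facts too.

Round 1: R2 [has_feathers(obj1) & swims(obj2) & visible(y) -> metal(obj1)]; R3 [red(y) & flies(obj2) -> small(y)]; R7 [locked(obj2) & flies(obj2) -> hot(y)]; R10 [swims(obj2) -> open(obj1)]. New: metal(obj1), small(y), hot(y), open(obj1).
Round 2: R6 [metal(obj1) & red(y) -> penguin(obj2)]; R11 [small(y) & locked(obj2) -> wooden(y)]. New: penguin(obj2), wooden(y).
Round 3: R9 [penguin(obj2) & flies(obj2) & red(y) -> mammal(obj2)]. New: mammal(obj2).
Round 4: R4 [mammal(obj2) & wooden(y) -> valid(obj2)]. New: valid(obj2).
Round 5: R1 [valid(obj2) -> large(obj1)]. New: large(obj1).
Closure: {active(obj1), flies(obj2), green(obj1), has_feathers(obj1), hot(y), large(obj1), locked(obj2), mammal(obj2), metal(obj1), open(obj1), penguin(obj2), red(y), signed(y), small(y), stale(obj2), swims(obj2), valid(obj2), visible(y), wooden(y)} — 19 facts.

19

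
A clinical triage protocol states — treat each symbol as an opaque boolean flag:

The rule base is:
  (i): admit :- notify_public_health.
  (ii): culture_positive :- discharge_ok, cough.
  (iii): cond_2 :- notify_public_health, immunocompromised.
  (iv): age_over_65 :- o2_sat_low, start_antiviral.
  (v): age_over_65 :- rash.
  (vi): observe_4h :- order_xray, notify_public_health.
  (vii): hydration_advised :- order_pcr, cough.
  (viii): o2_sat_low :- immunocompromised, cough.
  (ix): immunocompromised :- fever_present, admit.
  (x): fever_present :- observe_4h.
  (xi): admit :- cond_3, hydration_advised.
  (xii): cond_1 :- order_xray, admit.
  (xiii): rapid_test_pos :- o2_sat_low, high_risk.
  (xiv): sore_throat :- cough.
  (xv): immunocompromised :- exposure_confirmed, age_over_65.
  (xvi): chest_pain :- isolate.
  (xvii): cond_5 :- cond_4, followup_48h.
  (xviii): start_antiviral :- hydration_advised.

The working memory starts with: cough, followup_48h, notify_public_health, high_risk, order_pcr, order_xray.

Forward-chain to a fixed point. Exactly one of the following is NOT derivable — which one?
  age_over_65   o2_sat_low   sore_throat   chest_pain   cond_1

[1] (i) [admit :- notify_public_health.]; (vi) [observe_4h :- order_xray, notify_public_health.]; (vii) [hydration_advised :- order_pcr, cough.]; (xiv) [sore_throat :- cough.]. ⇒ new: admit, observe_4h, hydration_advised, sore_throat.
[2] (x) [fever_present :- observe_4h.]; (xii) [cond_1 :- order_xray, admit.]; (xviii) [start_antiviral :- hydration_advised.]. ⇒ new: fever_present, cond_1, start_antiviral.
[3] (ix) [immunocompromised :- fever_present, admit.]. ⇒ new: immunocompromised.
[4] (iii) [cond_2 :- notify_public_health, immunocompromised.]; (viii) [o2_sat_low :- immunocompromised, cough.]. ⇒ new: cond_2, o2_sat_low.
[5] (iv) [age_over_65 :- o2_sat_low, start_antiviral.]; (xiii) [rapid_test_pos :- o2_sat_low, high_risk.]. ⇒ new: age_over_65, rapid_test_pos.
Derived: o2_sat_low (round 4), sore_throat (round 1), age_over_65 (round 5), cond_1 (round 2). chest_pain never appears in any round.

chest_pain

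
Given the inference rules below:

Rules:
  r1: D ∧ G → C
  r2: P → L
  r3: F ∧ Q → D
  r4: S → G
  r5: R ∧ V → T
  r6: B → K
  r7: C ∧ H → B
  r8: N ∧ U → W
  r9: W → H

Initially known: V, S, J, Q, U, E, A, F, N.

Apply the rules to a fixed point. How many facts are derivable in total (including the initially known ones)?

16

[1] r3 [F ∧ Q → D]; r4 [S → G]; r8 [N ∧ U → W]. ⇒ new: D, G, W.
[2] r1 [D ∧ G → C]; r9 [W → H]. ⇒ new: C, H.
[3] r7 [C ∧ H → B]. ⇒ new: B.
[4] r6 [B → K]. ⇒ new: K.
Closure: {A, B, C, D, E, F, G, H, J, K, N, Q, S, U, V, W} — 16 facts.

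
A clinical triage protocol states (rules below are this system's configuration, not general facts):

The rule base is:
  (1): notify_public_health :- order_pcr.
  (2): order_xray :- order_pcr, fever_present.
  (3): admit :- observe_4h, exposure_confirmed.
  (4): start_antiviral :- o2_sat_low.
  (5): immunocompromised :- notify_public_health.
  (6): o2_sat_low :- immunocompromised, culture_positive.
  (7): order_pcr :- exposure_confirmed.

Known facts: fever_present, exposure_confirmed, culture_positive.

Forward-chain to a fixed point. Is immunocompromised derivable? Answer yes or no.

yes

Round 1 — (7), derive order_pcr.
Round 2 — (1), (2), derive notify_public_health, order_xray.
Round 3 — (5), derive immunocompromised.
Round 4 — (6), derive o2_sat_low.
Round 5 — (4), derive start_antiviral.
immunocompromised appears in round 3, so it is derivable.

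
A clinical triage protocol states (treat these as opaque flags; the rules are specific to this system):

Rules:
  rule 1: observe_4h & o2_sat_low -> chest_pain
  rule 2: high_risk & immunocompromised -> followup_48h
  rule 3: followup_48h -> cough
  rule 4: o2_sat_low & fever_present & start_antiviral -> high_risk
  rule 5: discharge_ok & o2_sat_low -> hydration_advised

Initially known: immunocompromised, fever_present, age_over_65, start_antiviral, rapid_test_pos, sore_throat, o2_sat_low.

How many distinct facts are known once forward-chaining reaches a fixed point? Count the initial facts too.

10

[1] rule 4 [o2_sat_low & fever_present & start_antiviral -> high_risk]. ⇒ new: high_risk.
[2] rule 2 [high_risk & immunocompromised -> followup_48h]. ⇒ new: followup_48h.
[3] rule 3 [followup_48h -> cough]. ⇒ new: cough.
Closure: {age_over_65, cough, fever_present, followup_48h, high_risk, immunocompromised, o2_sat_low, rapid_test_pos, sore_throat, start_antiviral} — 10 facts.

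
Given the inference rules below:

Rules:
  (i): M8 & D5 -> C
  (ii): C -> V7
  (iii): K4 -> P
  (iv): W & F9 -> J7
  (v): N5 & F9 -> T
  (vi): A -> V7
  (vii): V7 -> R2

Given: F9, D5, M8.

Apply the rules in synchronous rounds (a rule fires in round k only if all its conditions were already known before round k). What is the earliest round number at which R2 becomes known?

Round 1 — (i), derive C.
Round 2 — (ii), derive V7.
Round 3 — (vii), derive R2.
R2 first appears in round 3.

3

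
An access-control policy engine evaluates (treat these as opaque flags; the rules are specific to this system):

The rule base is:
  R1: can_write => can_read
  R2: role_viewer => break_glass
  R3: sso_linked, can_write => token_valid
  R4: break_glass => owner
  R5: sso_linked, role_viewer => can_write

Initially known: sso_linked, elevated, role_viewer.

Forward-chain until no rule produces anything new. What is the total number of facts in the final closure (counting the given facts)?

8

Round 1: R2 [role_viewer => break_glass]; R5 [sso_linked, role_viewer => can_write]. Adds break_glass, can_write.
Round 2: R1 [can_write => can_read]; R3 [sso_linked, can_write => token_valid]; R4 [break_glass => owner]. Adds can_read, token_valid, owner.
Closure: {break_glass, can_read, can_write, elevated, owner, role_viewer, sso_linked, token_valid} — 8 facts.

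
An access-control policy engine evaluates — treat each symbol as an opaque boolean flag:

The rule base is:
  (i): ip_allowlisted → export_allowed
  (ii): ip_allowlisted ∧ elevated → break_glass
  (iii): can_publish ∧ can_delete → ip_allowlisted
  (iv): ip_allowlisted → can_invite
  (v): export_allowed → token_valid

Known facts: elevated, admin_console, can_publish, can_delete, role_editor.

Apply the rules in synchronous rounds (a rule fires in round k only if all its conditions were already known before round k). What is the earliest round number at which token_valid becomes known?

3

Round 1 fires (iii), giving ip_allowlisted.
Round 2 fires (i), (ii), (iv), giving export_allowed, break_glass, can_invite.
Round 3 fires (v), giving token_valid.
token_valid first appears in round 3.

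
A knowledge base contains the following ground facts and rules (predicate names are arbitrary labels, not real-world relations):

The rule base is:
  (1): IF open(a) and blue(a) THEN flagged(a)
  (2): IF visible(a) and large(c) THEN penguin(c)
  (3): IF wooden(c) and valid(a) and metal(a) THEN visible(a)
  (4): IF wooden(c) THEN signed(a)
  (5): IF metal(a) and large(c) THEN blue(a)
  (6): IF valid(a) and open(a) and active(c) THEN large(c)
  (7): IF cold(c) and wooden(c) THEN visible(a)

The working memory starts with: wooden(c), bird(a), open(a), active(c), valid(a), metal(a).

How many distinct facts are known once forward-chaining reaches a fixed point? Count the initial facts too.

12

Round 1: (3) [IF wooden(c) and valid(a) and metal(a) THEN visible(a)]; (4) [IF wooden(c) THEN signed(a)]; (6) [IF valid(a) and open(a) and active(c) THEN large(c)]. Adds visible(a), signed(a), large(c).
Round 2: (2) [IF visible(a) and large(c) THEN penguin(c)]; (5) [IF metal(a) and large(c) THEN blue(a)]. Adds penguin(c), blue(a).
Round 3: (1) [IF open(a) and blue(a) THEN flagged(a)]. Adds flagged(a).
Closure: {active(c), bird(a), blue(a), flagged(a), large(c), metal(a), open(a), penguin(c), signed(a), valid(a), visible(a), wooden(c)} — 12 facts.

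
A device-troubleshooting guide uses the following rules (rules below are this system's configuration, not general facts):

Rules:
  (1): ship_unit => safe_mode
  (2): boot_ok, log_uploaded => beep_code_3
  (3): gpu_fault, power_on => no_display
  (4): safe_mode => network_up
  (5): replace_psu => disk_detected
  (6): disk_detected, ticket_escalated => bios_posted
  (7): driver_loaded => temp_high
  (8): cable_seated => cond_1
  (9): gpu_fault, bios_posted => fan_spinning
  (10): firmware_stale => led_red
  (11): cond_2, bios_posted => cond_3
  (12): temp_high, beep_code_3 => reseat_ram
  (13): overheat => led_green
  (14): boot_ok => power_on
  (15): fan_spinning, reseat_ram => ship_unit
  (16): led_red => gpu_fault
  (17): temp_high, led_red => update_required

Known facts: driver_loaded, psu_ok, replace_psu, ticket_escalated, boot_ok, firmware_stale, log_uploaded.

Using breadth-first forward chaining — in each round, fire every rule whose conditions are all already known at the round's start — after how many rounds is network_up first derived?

6

Round 1: (2) [boot_ok, log_uploaded => beep_code_3]; (5) [replace_psu => disk_detected]; (7) [driver_loaded => temp_high]; (10) [firmware_stale => led_red]; (14) [boot_ok => power_on]. New: beep_code_3, disk_detected, temp_high, led_red, power_on.
Round 2: (6) [disk_detected, ticket_escalated => bios_posted]; (12) [temp_high, beep_code_3 => reseat_ram]; (16) [led_red => gpu_fault]; (17) [temp_high, led_red => update_required]. New: bios_posted, reseat_ram, gpu_fault, update_required.
Round 3: (3) [gpu_fault, power_on => no_display]; (9) [gpu_fault, bios_posted => fan_spinning]. New: no_display, fan_spinning.
Round 4: (15) [fan_spinning, reseat_ram => ship_unit]. New: ship_unit.
Round 5: (1) [ship_unit => safe_mode]. New: safe_mode.
Round 6: (4) [safe_mode => network_up]. New: network_up.
network_up first appears in round 6.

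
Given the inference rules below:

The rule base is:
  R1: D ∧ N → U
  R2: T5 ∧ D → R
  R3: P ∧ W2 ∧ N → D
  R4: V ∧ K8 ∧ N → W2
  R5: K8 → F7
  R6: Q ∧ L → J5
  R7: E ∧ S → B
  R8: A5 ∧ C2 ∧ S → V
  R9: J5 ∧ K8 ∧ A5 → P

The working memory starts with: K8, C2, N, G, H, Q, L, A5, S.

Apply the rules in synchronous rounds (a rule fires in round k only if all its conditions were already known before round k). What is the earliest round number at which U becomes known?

4

Round 1: R5 [K8 → F7]; R6 [Q ∧ L → J5]; R8 [A5 ∧ C2 ∧ S → V]. New: F7, J5, V.
Round 2: R4 [V ∧ K8 ∧ N → W2]; R9 [J5 ∧ K8 ∧ A5 → P]. New: W2, P.
Round 3: R3 [P ∧ W2 ∧ N → D]. New: D.
Round 4: R1 [D ∧ N → U]. New: U.
U first appears in round 4.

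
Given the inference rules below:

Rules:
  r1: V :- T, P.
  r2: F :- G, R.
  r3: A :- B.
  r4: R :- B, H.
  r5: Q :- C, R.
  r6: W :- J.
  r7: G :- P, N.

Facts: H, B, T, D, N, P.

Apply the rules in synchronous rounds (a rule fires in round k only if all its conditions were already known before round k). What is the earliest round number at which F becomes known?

[1] r1 [V :- T, P.]; r3 [A :- B.]; r4 [R :- B, H.]; r7 [G :- P, N.]. ⇒ new: V, A, R, G.
[2] r2 [F :- G, R.]. ⇒ new: F.
F first appears in round 2.

2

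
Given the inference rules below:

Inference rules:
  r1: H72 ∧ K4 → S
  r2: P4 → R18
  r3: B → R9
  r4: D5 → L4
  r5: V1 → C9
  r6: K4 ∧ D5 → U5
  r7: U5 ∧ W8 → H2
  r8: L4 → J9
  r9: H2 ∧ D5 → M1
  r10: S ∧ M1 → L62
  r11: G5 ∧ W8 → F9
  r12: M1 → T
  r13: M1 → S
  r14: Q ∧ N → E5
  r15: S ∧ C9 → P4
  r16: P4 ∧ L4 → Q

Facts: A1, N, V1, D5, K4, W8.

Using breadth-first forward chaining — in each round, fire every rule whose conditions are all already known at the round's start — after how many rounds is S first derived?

Round 1: r4 [D5 → L4]; r5 [V1 → C9]; r6 [K4 ∧ D5 → U5]. Adds L4, C9, U5.
Round 2: r7 [U5 ∧ W8 → H2]; r8 [L4 → J9]. Adds H2, J9.
Round 3: r9 [H2 ∧ D5 → M1]. Adds M1.
Round 4: r12 [M1 → T]; r13 [M1 → S]. Adds T, S.
S first appears in round 4.

4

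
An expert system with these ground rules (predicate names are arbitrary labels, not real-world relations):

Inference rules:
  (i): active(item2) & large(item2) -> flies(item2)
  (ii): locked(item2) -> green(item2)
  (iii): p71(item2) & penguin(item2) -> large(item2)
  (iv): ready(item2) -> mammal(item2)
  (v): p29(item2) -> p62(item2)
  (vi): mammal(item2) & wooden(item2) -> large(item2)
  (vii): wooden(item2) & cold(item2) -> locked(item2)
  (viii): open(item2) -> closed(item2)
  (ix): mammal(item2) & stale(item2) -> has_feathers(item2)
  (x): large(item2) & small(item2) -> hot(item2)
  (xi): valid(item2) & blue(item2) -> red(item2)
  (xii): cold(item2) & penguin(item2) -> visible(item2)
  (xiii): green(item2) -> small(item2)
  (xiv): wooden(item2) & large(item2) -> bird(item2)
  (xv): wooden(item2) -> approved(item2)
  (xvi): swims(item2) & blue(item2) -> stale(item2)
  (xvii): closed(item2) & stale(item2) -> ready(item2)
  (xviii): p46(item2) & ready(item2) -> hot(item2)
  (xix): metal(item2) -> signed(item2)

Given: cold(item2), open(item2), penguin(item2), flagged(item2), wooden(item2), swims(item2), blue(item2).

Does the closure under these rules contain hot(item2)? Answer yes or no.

[1] (vii) [wooden(item2) & cold(item2) -> locked(item2)]; (viii) [open(item2) -> closed(item2)]; (xii) [cold(item2) & penguin(item2) -> visible(item2)]; (xv) [wooden(item2) -> approved(item2)]; (xvi) [swims(item2) & blue(item2) -> stale(item2)]. ⇒ new: locked(item2), closed(item2), visible(item2), approved(item2), stale(item2).
[2] (ii) [locked(item2) -> green(item2)]; (xvii) [closed(item2) & stale(item2) -> ready(item2)]. ⇒ new: green(item2), ready(item2).
[3] (iv) [ready(item2) -> mammal(item2)]; (xiii) [green(item2) -> small(item2)]. ⇒ new: mammal(item2), small(item2).
[4] (vi) [mammal(item2) & wooden(item2) -> large(item2)]; (ix) [mammal(item2) & stale(item2) -> has_feathers(item2)]. ⇒ new: large(item2), has_feathers(item2).
[5] (x) [large(item2) & small(item2) -> hot(item2)]; (xiv) [wooden(item2) & large(item2) -> bird(item2)]. ⇒ new: hot(item2), bird(item2).
hot(item2) appears in round 5, so it is derivable.

yes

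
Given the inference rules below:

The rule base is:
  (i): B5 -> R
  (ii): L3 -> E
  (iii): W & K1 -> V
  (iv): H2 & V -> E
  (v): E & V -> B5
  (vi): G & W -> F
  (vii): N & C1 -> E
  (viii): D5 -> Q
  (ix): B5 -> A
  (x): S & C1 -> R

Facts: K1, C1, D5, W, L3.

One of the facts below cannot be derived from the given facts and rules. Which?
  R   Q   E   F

F

Round 1: (ii) [L3 -> E]; (iii) [W & K1 -> V]; (viii) [D5 -> Q]. New: E, V, Q.
Round 2: (v) [E & V -> B5]. New: B5.
Round 3: (i) [B5 -> R]; (ix) [B5 -> A]. New: R, A.
Derived: Q (round 1), E (round 1), R (round 3). F never appears in any round.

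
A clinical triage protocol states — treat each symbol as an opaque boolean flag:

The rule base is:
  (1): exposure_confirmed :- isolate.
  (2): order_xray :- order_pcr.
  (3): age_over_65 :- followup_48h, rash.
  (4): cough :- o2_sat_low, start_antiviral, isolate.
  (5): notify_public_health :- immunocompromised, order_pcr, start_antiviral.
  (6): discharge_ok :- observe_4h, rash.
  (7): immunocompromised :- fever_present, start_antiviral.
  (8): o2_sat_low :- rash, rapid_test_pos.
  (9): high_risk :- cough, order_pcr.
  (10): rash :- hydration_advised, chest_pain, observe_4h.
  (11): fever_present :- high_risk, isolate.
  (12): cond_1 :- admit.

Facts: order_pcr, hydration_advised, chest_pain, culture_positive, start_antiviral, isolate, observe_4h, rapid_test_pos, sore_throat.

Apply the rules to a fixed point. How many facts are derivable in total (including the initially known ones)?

[1] (1) [exposure_confirmed :- isolate.]; (2) [order_xray :- order_pcr.]; (10) [rash :- hydration_advised, chest_pain, observe_4h.]. ⇒ new: exposure_confirmed, order_xray, rash.
[2] (6) [discharge_ok :- observe_4h, rash.]; (8) [o2_sat_low :- rash, rapid_test_pos.]. ⇒ new: discharge_ok, o2_sat_low.
[3] (4) [cough :- o2_sat_low, start_antiviral, isolate.]. ⇒ new: cough.
[4] (9) [high_risk :- cough, order_pcr.]. ⇒ new: high_risk.
[5] (11) [fever_present :- high_risk, isolate.]. ⇒ new: fever_present.
[6] (7) [immunocompromised :- fever_present, start_antiviral.]. ⇒ new: immunocompromised.
[7] (5) [notify_public_health :- immunocompromised, order_pcr, start_antiviral.]. ⇒ new: notify_public_health.
Closure: {chest_pain, cough, culture_positive, discharge_ok, exposure_confirmed, fever_present, high_risk, hydration_advised, immunocompromised, isolate, notify_public_health, o2_sat_low, observe_4h, order_pcr, order_xray, rapid_test_pos, rash, sore_throat, start_antiviral} — 19 facts.

19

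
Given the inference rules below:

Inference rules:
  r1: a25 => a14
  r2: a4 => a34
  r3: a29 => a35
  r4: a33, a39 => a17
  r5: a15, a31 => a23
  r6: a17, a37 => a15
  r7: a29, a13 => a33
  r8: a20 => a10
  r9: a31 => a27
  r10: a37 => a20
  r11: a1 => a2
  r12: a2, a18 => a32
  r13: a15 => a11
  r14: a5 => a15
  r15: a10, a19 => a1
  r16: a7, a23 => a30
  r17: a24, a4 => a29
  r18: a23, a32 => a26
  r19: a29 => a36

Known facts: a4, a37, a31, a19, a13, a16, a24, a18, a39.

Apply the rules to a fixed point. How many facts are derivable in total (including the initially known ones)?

25

Round 1 — r2, r9, r10, r17, derive a34, a27, a20, a29.
Round 2 — r3, r7, r8, r19, derive a35, a33, a10, a36.
Round 3 — r4, r15, derive a17, a1.
Round 4 — r6, r11, derive a15, a2.
Round 5 — r5, r12, r13, derive a23, a32, a11.
Round 6 — r18, derive a26.
Closure: {a1, a10, a11, a13, a15, a16, a17, a18, a19, a2, a20, a23, a24, a26, a27, a29, a31, a32, a33, a34, a35, a36, a37, a39, a4} — 25 facts.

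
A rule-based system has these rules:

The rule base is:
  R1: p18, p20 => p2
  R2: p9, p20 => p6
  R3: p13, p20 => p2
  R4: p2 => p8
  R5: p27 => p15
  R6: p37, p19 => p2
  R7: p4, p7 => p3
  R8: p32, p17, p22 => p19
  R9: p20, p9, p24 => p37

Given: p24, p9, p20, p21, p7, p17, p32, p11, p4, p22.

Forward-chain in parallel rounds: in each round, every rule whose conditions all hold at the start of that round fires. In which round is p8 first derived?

Round 1 — R2, R7, R8, R9, derive p6, p3, p19, p37.
Round 2 — R6, derive p2.
Round 3 — R4, derive p8.
p8 first appears in round 3.

3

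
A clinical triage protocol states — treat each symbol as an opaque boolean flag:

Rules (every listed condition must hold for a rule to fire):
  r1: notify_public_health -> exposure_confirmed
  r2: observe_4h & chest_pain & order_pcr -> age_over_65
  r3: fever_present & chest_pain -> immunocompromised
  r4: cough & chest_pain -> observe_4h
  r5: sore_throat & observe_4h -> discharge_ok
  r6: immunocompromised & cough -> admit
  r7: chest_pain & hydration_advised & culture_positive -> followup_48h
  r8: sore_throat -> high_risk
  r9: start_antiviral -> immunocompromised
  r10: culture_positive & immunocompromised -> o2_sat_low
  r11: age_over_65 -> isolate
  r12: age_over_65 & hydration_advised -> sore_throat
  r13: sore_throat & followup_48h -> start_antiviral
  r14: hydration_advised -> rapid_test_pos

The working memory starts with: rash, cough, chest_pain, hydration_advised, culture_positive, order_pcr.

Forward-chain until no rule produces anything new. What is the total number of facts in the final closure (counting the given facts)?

Round 1: r4 [cough & chest_pain -> observe_4h]; r7 [chest_pain & hydration_advised & culture_positive -> followup_48h]; r14 [hydration_advised -> rapid_test_pos]. New: observe_4h, followup_48h, rapid_test_pos.
Round 2: r2 [observe_4h & chest_pain & order_pcr -> age_over_65]. New: age_over_65.
Round 3: r11 [age_over_65 -> isolate]; r12 [age_over_65 & hydration_advised -> sore_throat]. New: isolate, sore_throat.
Round 4: r5 [sore_throat & observe_4h -> discharge_ok]; r8 [sore_throat -> high_risk]; r13 [sore_throat & followup_48h -> start_antiviral]. New: discharge_ok, high_risk, start_antiviral.
Round 5: r9 [start_antiviral -> immunocompromised]. New: immunocompromised.
Round 6: r6 [immunocompromised & cough -> admit]; r10 [culture_positive & immunocompromised -> o2_sat_low]. New: admit, o2_sat_low.
Closure: {admit, age_over_65, chest_pain, cough, culture_positive, discharge_ok, followup_48h, high_risk, hydration_advised, immunocompromised, isolate, o2_sat_low, observe_4h, order_pcr, rapid_test_pos, rash, sore_throat, start_antiviral} — 18 facts.

18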